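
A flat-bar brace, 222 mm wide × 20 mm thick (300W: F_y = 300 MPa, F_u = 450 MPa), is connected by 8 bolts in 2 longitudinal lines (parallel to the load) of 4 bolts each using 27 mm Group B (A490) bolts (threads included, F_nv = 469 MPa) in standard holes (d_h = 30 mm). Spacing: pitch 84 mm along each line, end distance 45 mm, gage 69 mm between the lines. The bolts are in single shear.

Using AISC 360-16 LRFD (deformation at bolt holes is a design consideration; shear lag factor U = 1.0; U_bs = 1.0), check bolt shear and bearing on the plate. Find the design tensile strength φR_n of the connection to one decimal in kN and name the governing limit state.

1611.2 kN (bolt shear governs)

Bolt shear: A_b = π(27)²/4 = 572.56 mm². φR_n = 0.75 × 469 × 572.56 × 8 × 1 = 1611.2 kN.
Bearing (20 mm plate, F_u = 450 MPa): end bolts L_c = 45 − 30/2 = 30, R_n = min(1.2×30×20×450, 2.4×27×20×450) = 324 kN/bolt; interior L_c = 84 − 30 = 54, R_n = 583.2 kN/bolt. φR_n = 0.75 × (2×324 + 6×583.2) = 3110.4 kN.
Governing: min(1611.2, 3110.4) = 1611.2 kN → bolt shear.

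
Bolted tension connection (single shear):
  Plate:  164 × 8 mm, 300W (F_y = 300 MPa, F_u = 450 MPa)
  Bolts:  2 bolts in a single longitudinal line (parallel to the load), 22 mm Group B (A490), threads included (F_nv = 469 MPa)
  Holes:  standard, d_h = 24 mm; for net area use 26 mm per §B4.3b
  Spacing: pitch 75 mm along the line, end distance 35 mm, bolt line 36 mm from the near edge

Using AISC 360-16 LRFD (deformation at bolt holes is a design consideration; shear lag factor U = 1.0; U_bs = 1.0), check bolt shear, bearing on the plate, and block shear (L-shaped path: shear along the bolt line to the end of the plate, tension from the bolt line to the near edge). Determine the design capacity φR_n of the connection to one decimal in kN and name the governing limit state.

177.1 kN (block shear governs)

Bolt shear: A_b = π(22)²/4 = 380.13 mm². φR_n = 0.75 × 469 × 380.13 × 2 × 1 = 267.4 kN.
Bearing (8 mm plate, F_u = 450 MPa): end bolts L_c = 35 − 24/2 = 23, R_n = min(1.2×23×8×450, 2.4×22×8×450) = 99.36 kN/bolt; interior L_c = 75 − 24 = 51, R_n = 190.08 kN/bolt. φR_n = 0.75 × (1×99.36 + 1×190.08) = 217.1 kN.
Block shear: shear path 1×[35+1×75] = 1×110 mm, A_gv = 880, A_nv = 1×(110 − 1.5×26)×8 = 568 mm²; tension to near edge: (36 − 0.5×26)×8 = 184 mm². R_n = min(0.6×450×568, 0.6×300×880) + 1.0×450×184 = min(153.36, 158.4) + 82.8 = 236.16 kN. φR_n = 0.75 × 236.16 = 177.1 kN.
Governing: min(267.4, 217.1, 177.1) = 177.1 kN → block shear.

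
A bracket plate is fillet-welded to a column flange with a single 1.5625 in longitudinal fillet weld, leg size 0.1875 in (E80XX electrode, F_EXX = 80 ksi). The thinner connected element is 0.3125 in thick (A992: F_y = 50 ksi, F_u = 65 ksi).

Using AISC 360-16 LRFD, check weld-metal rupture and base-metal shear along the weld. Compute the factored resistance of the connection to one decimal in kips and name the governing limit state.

7.5 kips (weld metal governs)

Weld metal: throat = 0.707×0.1875 = 0.13256 in, L = 1.5625 in. φR_n = 0.75 × 0.6 × 80 × 0.13256 × 1.5625 = 7.5 kips.
Base metal shear (0.3125 in plate): yield φR_n = 1.0×0.6×50×0.3125×1.5625 = 14.6 kips; rupture φR_n = 0.75×0.6×65×0.3125×1.5625 = 14.3 kips; take 14.3 kips (rupture).
Governing: min(7.5, 14.3) = 7.5 kips → weld metal.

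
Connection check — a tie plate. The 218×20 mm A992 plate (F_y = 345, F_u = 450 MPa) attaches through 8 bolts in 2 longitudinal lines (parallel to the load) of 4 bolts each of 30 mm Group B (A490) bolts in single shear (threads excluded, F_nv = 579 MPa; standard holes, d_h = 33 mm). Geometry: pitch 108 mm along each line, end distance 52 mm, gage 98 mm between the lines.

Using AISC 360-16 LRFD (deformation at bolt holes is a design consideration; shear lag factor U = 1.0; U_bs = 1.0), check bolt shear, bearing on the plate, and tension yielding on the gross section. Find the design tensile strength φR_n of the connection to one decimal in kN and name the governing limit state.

Bolt shear: A_b = π(30)²/4 = 706.86 mm². φR_n = 0.75 × 579 × 706.86 × 8 × 1 = 2455.6 kN.
Bearing (20 mm plate, F_u = 450 MPa): end bolts L_c = 52 − 33/2 = 35.5, R_n = min(1.2×35.5×20×450, 2.4×30×20×450) = 383.4 kN/bolt; interior L_c = 108 − 33 = 75, R_n = 648 kN/bolt. φR_n = 0.75 × (2×383.4 + 6×648) = 3491.1 kN.
Tension yield (gross): A_g = 218×20 = 4360 mm². φR_n = 0.90 × 345 × 4360 = 1353.8 kN.
Governing: min(2455.6, 3491.1, 1353.8) = 1353.8 kN → gross-section yield.

1353.8 kN (gross-section yield governs)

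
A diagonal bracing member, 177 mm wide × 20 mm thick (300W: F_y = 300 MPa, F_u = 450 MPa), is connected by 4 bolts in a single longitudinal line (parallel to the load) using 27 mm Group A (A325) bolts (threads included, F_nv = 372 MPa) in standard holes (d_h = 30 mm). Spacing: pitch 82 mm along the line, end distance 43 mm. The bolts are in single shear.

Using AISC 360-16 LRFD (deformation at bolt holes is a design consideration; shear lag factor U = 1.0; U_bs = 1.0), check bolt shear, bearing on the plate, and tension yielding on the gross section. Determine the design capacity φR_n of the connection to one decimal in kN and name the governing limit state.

639.0 kN (bolt shear governs)

Bolt shear: A_b = π(27)²/4 = 572.56 mm². φR_n = 0.75 × 372 × 572.56 × 4 × 1 = 639.0 kN.
Bearing (20 mm plate, F_u = 450 MPa): end bolts L_c = 43 − 30/2 = 28, R_n = min(1.2×28×20×450, 2.4×27×20×450) = 302.4 kN/bolt; interior L_c = 82 − 30 = 52, R_n = 561.6 kN/bolt. φR_n = 0.75 × (1×302.4 + 3×561.6) = 1490.4 kN.
Tension yield (gross): A_g = 177×20 = 3540 mm². φR_n = 0.90 × 300 × 3540 = 955.8 kN.
Governing: min(639.0, 1490.4, 955.8) = 639.0 kN → bolt shear.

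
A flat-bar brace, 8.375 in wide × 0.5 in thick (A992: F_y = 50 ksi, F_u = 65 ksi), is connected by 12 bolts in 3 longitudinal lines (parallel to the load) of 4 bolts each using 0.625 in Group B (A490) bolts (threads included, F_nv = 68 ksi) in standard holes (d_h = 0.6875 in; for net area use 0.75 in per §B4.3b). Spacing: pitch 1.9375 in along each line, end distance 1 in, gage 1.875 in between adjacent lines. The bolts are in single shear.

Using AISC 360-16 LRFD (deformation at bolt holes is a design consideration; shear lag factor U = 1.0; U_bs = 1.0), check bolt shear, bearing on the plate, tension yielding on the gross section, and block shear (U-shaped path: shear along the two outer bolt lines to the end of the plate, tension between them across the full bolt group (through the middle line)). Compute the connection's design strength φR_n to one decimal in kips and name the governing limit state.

Bolt shear: A_b = π(0.625)²/4 = 0.3068 in². φR_n = 0.75 × 68 × 0.3068 × 12 × 1 = 187.8 kips.
Bearing (0.5 in plate, F_u = 65 ksi): end bolts L_c = 1 − 0.6875/2 = 0.65625, R_n = min(1.2×0.65625×0.5×65, 2.4×0.625×0.5×65) = 25.594 kips/bolt; interior L_c = 1.9375 − 0.6875 = 1.25, R_n = 48.75 kips/bolt. φR_n = 0.75 × (3×25.594 + 9×48.75) = 386.6 kips.
Tension yield (gross): A_g = 8.375×0.5 = 4.1875 in². φR_n = 0.90 × 50 × 4.1875 = 188.4 kips.
Block shear: shear path 2×[1+3×1.9375] = 2×6.8125 in, A_gv = 6.8125, A_nv = 2×(6.8125 − 3.5×0.75)×0.5 = 4.1875 in²; tension across gage: (3.75 − 2×0.75)×0.5 = 1.125 in². R_n = min(0.6×65×4.1875, 0.6×50×6.8125) + 1.0×65×1.125 = min(163.31, 204.38) + 73.125 = 236.44 kips. φR_n = 0.75 × 236.44 = 177.3 kips.
Governing: min(187.8, 386.6, 188.4, 177.3) = 177.3 kips → block shear.

177.3 kips (block shear governs)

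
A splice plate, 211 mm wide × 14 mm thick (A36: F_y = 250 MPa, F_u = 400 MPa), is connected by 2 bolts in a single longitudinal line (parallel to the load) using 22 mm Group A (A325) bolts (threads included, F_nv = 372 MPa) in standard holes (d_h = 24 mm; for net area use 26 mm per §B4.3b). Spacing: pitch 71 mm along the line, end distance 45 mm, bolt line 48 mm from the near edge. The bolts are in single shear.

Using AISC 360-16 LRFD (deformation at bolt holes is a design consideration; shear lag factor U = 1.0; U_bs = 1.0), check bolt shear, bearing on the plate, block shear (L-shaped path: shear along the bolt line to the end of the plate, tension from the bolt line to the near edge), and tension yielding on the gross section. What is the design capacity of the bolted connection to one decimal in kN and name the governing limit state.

212.1 kN (bolt shear governs)

Bolt shear: A_b = π(22)²/4 = 380.13 mm². φR_n = 0.75 × 372 × 380.13 × 2 × 1 = 212.1 kN.
Bearing (14 mm plate, F_u = 400 MPa): end bolts L_c = 45 − 24/2 = 33, R_n = min(1.2×33×14×400, 2.4×22×14×400) = 221.76 kN/bolt; interior L_c = 71 − 24 = 47, R_n = 295.68 kN/bolt. φR_n = 0.75 × (1×221.76 + 1×295.68) = 388.1 kN.
Block shear: shear path 1×[45+1×71] = 1×116 mm, A_gv = 1624, A_nv = 1×(116 − 1.5×26)×14 = 1078 mm²; tension to near edge: (48 − 0.5×26)×14 = 490 mm². R_n = min(0.6×400×1078, 0.6×250×1624) + 1.0×400×490 = min(258.72, 243.6) + 196 = 439.6 kN. φR_n = 0.75 × 439.6 = 329.7 kN.
Tension yield (gross): A_g = 211×14 = 2954 mm². φR_n = 0.90 × 250 × 2954 = 664.7 kN.
Governing: min(212.1, 388.1, 329.7, 664.7) = 212.1 kN → bolt shear.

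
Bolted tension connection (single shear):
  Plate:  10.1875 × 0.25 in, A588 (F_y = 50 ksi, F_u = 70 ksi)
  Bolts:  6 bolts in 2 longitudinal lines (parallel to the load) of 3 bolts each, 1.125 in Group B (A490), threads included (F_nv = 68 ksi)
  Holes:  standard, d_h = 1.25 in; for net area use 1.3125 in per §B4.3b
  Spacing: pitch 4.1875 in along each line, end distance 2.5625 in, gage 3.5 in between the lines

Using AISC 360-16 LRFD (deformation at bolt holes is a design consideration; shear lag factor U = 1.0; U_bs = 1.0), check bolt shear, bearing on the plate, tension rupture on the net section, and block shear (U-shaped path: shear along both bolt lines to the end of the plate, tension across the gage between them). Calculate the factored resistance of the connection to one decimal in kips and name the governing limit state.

Bolt shear: A_b = π(1.125)²/4 = 0.99402 in². φR_n = 0.75 × 68 × 0.99402 × 6 × 1 = 304.2 kips.
Bearing (0.25 in plate, F_u = 70 ksi): end bolts L_c = 2.5625 − 1.25/2 = 1.9375, R_n = min(1.2×1.9375×0.25×70, 2.4×1.125×0.25×70) = 40.688 kips/bolt; interior L_c = 4.1875 − 1.25 = 2.9375, R_n = 47.25 kips/bolt. φR_n = 0.75 × (2×40.688 + 4×47.25) = 202.8 kips.
Tension rupture (net): A_n = (10.1875 − 2×1.3125)×0.25 = 1.8906 in² (U = 1.0, A_e = A_n). φR_n = 0.75 × 70 × 1.8906 = 99.3 kips.
Block shear: shear path 2×[2.5625+2×4.1875] = 2×10.9375 in, A_gv = 5.4688, A_nv = 2×(10.9375 − 2.5×1.3125)×0.25 = 3.8281 in²; tension across gage: (3.5 − 1×1.3125)×0.25 = 0.54688 in². R_n = min(0.6×70×3.8281, 0.6×50×5.4688) + 1.0×70×0.54688 = min(160.78, 164.06) + 38.282 = 199.06 kips. φR_n = 0.75 × 199.06 = 149.3 kips.
Governing: min(304.2, 202.8, 99.3, 149.3) = 99.3 kips → net-section rupture.

99.3 kips (net-section rupture governs)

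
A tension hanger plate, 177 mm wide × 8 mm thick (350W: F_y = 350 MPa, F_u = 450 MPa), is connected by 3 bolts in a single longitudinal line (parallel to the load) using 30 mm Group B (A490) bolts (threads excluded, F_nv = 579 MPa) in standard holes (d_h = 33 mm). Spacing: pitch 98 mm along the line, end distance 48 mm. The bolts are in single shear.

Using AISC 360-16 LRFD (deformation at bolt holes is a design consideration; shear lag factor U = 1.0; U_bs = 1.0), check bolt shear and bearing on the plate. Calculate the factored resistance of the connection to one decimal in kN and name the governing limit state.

490.9 kN (bearing governs)

Bolt shear: A_b = π(30)²/4 = 706.86 mm². φR_n = 0.75 × 579 × 706.86 × 3 × 1 = 920.9 kN.
Bearing (8 mm plate, F_u = 450 MPa): end bolts L_c = 48 − 33/2 = 31.5, R_n = min(1.2×31.5×8×450, 2.4×30×8×450) = 136.08 kN/bolt; interior L_c = 98 − 33 = 65, R_n = 259.2 kN/bolt. φR_n = 0.75 × (1×136.08 + 2×259.2) = 490.9 kN.
Governing: min(920.9, 490.9) = 490.9 kN → bearing.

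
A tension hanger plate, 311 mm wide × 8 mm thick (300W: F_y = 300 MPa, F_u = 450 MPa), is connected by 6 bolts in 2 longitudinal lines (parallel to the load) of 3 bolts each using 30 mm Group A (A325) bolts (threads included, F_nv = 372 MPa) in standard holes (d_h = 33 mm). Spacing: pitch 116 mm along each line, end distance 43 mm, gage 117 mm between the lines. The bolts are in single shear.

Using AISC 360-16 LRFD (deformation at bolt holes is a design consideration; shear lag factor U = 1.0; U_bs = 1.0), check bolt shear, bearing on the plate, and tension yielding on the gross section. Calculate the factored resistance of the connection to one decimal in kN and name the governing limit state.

671.8 kN (gross-section yield governs)

Bolt shear: A_b = π(30)²/4 = 706.86 mm². φR_n = 0.75 × 372 × 706.86 × 6 × 1 = 1183.3 kN.
Bearing (8 mm plate, F_u = 450 MPa): end bolts L_c = 43 − 33/2 = 26.5, R_n = min(1.2×26.5×8×450, 2.4×30×8×450) = 114.48 kN/bolt; interior L_c = 116 − 33 = 83, R_n = 259.2 kN/bolt. φR_n = 0.75 × (2×114.48 + 4×259.2) = 949.3 kN.
Tension yield (gross): A_g = 311×8 = 2488 mm². φR_n = 0.90 × 300 × 2488 = 671.8 kN.
Governing: min(1183.3, 949.3, 671.8) = 671.8 kN → gross-section yield.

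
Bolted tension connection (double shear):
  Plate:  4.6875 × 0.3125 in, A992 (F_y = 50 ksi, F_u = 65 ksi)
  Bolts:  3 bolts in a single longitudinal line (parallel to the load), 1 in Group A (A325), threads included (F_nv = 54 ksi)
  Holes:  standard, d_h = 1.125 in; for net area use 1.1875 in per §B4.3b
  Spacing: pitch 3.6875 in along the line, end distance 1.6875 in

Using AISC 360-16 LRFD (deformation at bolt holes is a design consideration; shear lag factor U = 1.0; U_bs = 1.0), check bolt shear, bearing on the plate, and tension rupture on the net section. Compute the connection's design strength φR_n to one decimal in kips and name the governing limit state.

53.3 kips (net-section rupture governs)

Bolt shear: A_b = π(1)²/4 = 0.7854 in². φR_n = 0.75 × 54 × 0.7854 × 3 × 2 = 190.9 kips.
Bearing (0.3125 in plate, F_u = 65 ksi): end bolts L_c = 1.6875 − 1.125/2 = 1.125, R_n = min(1.2×1.125×0.3125×65, 2.4×1×0.3125×65) = 27.422 kips/bolt; interior L_c = 3.6875 − 1.125 = 2.5625, R_n = 48.75 kips/bolt. φR_n = 0.75 × (1×27.422 + 2×48.75) = 93.7 kips.
Tension rupture (net): A_n = (4.6875 − 1×1.1875)×0.3125 = 1.0938 in² (U = 1.0, A_e = A_n). φR_n = 0.75 × 65 × 1.0938 = 53.3 kips.
Governing: min(190.9, 93.7, 53.3) = 53.3 kips → net-section rupture.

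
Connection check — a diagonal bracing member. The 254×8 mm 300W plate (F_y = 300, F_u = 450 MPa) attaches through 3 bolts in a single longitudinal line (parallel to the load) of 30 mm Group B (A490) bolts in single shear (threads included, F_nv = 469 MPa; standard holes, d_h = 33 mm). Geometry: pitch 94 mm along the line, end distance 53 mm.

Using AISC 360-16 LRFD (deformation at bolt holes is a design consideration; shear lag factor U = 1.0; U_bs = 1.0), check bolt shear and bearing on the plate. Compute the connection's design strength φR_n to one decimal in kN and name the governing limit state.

507.1 kN (bearing governs)

Bolt shear: A_b = π(30)²/4 = 706.86 mm². φR_n = 0.75 × 469 × 706.86 × 3 × 1 = 745.9 kN.
Bearing (8 mm plate, F_u = 450 MPa): end bolts L_c = 53 − 33/2 = 36.5, R_n = min(1.2×36.5×8×450, 2.4×30×8×450) = 157.68 kN/bolt; interior L_c = 94 − 33 = 61, R_n = 259.2 kN/bolt. φR_n = 0.75 × (1×157.68 + 2×259.2) = 507.1 kN.
Governing: min(745.9, 507.1) = 507.1 kN → bearing.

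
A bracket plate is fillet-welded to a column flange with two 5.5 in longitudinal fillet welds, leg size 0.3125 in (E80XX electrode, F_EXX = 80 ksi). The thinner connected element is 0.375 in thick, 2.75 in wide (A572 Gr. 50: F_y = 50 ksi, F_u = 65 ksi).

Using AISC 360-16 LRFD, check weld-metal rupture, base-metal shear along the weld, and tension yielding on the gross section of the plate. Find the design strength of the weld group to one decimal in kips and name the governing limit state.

46.4 kips (gross-section yield governs)

Weld metal: throat = 0.707×0.3125 = 0.22094 in, L = 2×5.5 = 11 in. φR_n = 0.75 × 0.6 × 80 × 0.22094 × 11 = 87.5 kips.
Base metal shear (0.375 in plate): yield φR_n = 1.0×0.6×50×0.375×11 = 123.8 kips; rupture φR_n = 0.75×0.6×65×0.375×11 = 120.7 kips; take 120.7 kips (rupture).
Tension yield (gross): A_g = 2.75×0.375 = 1.0313 in². φR_n = 0.90 × 50 × 1.0313 = 46.4 kips.
Governing: min(87.5, 120.7, 46.4) = 46.4 kips → gross-section yield.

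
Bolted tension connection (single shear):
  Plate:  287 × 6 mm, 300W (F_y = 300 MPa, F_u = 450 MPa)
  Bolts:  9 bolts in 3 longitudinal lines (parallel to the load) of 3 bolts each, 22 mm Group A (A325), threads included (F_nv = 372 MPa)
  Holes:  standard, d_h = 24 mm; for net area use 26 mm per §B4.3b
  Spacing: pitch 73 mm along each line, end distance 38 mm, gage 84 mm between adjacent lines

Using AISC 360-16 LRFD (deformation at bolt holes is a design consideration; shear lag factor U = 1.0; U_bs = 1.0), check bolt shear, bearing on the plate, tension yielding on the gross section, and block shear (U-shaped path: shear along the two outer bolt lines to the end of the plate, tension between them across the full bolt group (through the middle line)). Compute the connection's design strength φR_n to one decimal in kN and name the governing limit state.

464.9 kN (gross-section yield governs)

Bolt shear: A_b = π(22)²/4 = 380.13 mm². φR_n = 0.75 × 372 × 380.13 × 9 × 1 = 954.5 kN.
Bearing (6 mm plate, F_u = 450 MPa): end bolts L_c = 38 − 24/2 = 26, R_n = min(1.2×26×6×450, 2.4×22×6×450) = 84.24 kN/bolt; interior L_c = 73 − 24 = 49, R_n = 142.56 kN/bolt. φR_n = 0.75 × (3×84.24 + 6×142.56) = 831.1 kN.
Tension yield (gross): A_g = 287×6 = 1722 mm². φR_n = 0.90 × 300 × 1722 = 464.9 kN.
Block shear: shear path 2×[38+2×73] = 2×184 mm, A_gv = 2208, A_nv = 2×(184 − 2.5×26)×6 = 1428 mm²; tension across gage: (168 − 2×26)×6 = 696 mm². R_n = min(0.6×450×1428, 0.6×300×2208) + 1.0×450×696 = min(385.56, 397.44) + 313.2 = 698.76 kN. φR_n = 0.75 × 698.76 = 524.1 kN.
Governing: min(954.5, 831.1, 464.9, 524.1) = 464.9 kN → gross-section yield.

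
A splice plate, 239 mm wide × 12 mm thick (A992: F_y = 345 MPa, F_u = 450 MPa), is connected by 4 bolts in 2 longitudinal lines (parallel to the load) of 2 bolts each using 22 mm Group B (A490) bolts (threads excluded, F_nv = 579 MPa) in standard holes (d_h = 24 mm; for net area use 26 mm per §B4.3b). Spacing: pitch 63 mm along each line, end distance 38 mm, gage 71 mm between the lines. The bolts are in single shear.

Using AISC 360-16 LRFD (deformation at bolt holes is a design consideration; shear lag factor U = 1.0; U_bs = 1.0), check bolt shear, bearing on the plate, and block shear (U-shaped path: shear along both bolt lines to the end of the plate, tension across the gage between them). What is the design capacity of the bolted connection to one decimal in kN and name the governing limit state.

Bolt shear: A_b = π(22)²/4 = 380.13 mm². φR_n = 0.75 × 579 × 380.13 × 4 × 1 = 660.3 kN.
Bearing (12 mm plate, F_u = 450 MPa): end bolts L_c = 38 − 24/2 = 26, R_n = min(1.2×26×12×450, 2.4×22×12×450) = 168.48 kN/bolt; interior L_c = 63 − 24 = 39, R_n = 252.72 kN/bolt. φR_n = 0.75 × (2×168.48 + 2×252.72) = 631.8 kN.
Block shear: shear path 2×[38+1×63] = 2×101 mm, A_gv = 2424, A_nv = 2×(101 − 1.5×26)×12 = 1488 mm²; tension across gage: (71 − 1×26)×12 = 540 mm². R_n = min(0.6×450×1488, 0.6×345×2424) + 1.0×450×540 = min(401.76, 501.77) + 243 = 644.76 kN. φR_n = 0.75 × 644.76 = 483.6 kN.
Governing: min(660.3, 631.8, 483.6) = 483.6 kN → block shear.

483.6 kN (block shear governs)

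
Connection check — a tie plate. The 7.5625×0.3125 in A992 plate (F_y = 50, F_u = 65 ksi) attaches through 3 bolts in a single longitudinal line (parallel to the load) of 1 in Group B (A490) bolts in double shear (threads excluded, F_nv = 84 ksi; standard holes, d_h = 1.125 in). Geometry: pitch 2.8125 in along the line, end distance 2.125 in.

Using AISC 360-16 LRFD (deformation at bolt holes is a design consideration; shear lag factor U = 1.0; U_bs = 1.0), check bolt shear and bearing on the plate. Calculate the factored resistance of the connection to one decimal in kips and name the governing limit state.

90.3 kips (bearing governs)

Bolt shear: A_b = π(1)²/4 = 0.7854 in². φR_n = 0.75 × 84 × 0.7854 × 3 × 2 = 296.9 kips.
Bearing (0.3125 in plate, F_u = 65 ksi): end bolts L_c = 2.125 − 1.125/2 = 1.5625, R_n = min(1.2×1.5625×0.3125×65, 2.4×1×0.3125×65) = 38.086 kips/bolt; interior L_c = 2.8125 − 1.125 = 1.6875, R_n = 41.133 kips/bolt. φR_n = 0.75 × (1×38.086 + 2×41.133) = 90.3 kips.
Governing: min(296.9, 90.3) = 90.3 kips → bearing.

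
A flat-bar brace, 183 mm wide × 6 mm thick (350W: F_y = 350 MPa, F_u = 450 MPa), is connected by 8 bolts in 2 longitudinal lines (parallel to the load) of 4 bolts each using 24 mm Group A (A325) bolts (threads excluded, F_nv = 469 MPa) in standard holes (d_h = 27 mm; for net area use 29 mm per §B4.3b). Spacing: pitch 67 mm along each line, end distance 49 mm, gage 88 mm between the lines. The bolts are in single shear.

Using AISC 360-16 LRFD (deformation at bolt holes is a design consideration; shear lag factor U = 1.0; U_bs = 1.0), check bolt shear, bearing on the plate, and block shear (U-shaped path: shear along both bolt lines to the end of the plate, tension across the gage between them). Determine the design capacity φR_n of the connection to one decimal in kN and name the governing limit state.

480.3 kN (block shear governs)

Bolt shear: A_b = π(24)²/4 = 452.39 mm². φR_n = 0.75 × 469 × 452.39 × 8 × 1 = 1273.0 kN.
Bearing (6 mm plate, F_u = 450 MPa): end bolts L_c = 49 − 27/2 = 35.5, R_n = min(1.2×35.5×6×450, 2.4×24×6×450) = 115.02 kN/bolt; interior L_c = 67 − 27 = 40, R_n = 129.6 kN/bolt. φR_n = 0.75 × (2×115.02 + 6×129.6) = 755.7 kN.
Block shear: shear path 2×[49+3×67] = 2×250 mm, A_gv = 3000, A_nv = 2×(250 − 3.5×29)×6 = 1782 mm²; tension across gage: (88 − 1×29)×6 = 354 mm². R_n = min(0.6×450×1782, 0.6×350×3000) + 1.0×450×354 = min(481.14, 630) + 159.3 = 640.44 kN. φR_n = 0.75 × 640.44 = 480.3 kN.
Governing: min(1273.0, 755.7, 480.3) = 480.3 kN → block shear.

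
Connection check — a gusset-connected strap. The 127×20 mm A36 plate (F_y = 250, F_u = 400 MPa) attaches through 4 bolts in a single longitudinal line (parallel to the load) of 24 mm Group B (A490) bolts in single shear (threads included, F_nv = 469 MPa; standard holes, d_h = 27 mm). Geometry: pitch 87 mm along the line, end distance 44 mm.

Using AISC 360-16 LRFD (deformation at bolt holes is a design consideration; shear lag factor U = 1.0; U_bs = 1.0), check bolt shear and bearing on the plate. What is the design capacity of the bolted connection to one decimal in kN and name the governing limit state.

636.5 kN (bolt shear governs)

Bolt shear: A_b = π(24)²/4 = 452.39 mm². φR_n = 0.75 × 469 × 452.39 × 4 × 1 = 636.5 kN.
Bearing (20 mm plate, F_u = 400 MPa): end bolts L_c = 44 − 27/2 = 30.5, R_n = min(1.2×30.5×20×400, 2.4×24×20×400) = 292.8 kN/bolt; interior L_c = 87 − 27 = 60, R_n = 460.8 kN/bolt. φR_n = 0.75 × (1×292.8 + 3×460.8) = 1256.4 kN.
Governing: min(636.5, 1256.4) = 636.5 kN → bolt shear.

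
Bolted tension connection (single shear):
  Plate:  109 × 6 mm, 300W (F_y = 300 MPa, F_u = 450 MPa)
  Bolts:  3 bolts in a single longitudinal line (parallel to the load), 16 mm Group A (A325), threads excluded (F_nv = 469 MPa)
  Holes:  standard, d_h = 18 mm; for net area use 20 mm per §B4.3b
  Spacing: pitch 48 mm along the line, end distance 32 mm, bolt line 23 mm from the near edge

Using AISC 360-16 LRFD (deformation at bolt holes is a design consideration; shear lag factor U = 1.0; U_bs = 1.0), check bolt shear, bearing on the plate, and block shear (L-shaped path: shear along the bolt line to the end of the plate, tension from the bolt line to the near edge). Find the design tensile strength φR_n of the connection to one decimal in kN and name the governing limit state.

121.1 kN (block shear governs)

Bolt shear: A_b = π(16)²/4 = 201.06 mm². φR_n = 0.75 × 469 × 201.06 × 3 × 1 = 212.2 kN.
Bearing (6 mm plate, F_u = 450 MPa): end bolts L_c = 32 − 18/2 = 23, R_n = min(1.2×23×6×450, 2.4×16×6×450) = 74.52 kN/bolt; interior L_c = 48 − 18 = 30, R_n = 97.2 kN/bolt. φR_n = 0.75 × (1×74.52 + 2×97.2) = 201.7 kN.
Block shear: shear path 1×[32+2×48] = 1×128 mm, A_gv = 768, A_nv = 1×(128 − 2.5×20)×6 = 468 mm²; tension to near edge: (23 − 0.5×20)×6 = 78 mm². R_n = min(0.6×450×468, 0.6×300×768) + 1.0×450×78 = min(126.36, 138.24) + 35.1 = 161.46 kN. φR_n = 0.75 × 161.46 = 121.1 kN.
Governing: min(212.2, 201.7, 121.1) = 121.1 kN → block shear.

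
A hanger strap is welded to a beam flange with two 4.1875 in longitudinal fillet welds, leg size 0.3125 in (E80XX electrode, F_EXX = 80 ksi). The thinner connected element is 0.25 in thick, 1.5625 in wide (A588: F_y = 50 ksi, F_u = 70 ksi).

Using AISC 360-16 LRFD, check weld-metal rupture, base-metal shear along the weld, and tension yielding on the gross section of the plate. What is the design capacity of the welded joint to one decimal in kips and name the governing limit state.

17.6 kips (gross-section yield governs)

Weld metal: throat = 0.707×0.3125 = 0.22094 in, L = 2×4.1875 = 8.375 in. φR_n = 0.75 × 0.6 × 80 × 0.22094 × 8.375 = 66.6 kips.
Base metal shear (0.25 in plate): yield φR_n = 1.0×0.6×50×0.25×8.375 = 62.8 kips; rupture φR_n = 0.75×0.6×70×0.25×8.375 = 66.0 kips; take 62.8 kips (yield).
Tension yield (gross): A_g = 1.5625×0.25 = 0.39063 in². φR_n = 0.90 × 50 × 0.39063 = 17.6 kips.
Governing: min(66.6, 62.8, 17.6) = 17.6 kips → gross-section yield.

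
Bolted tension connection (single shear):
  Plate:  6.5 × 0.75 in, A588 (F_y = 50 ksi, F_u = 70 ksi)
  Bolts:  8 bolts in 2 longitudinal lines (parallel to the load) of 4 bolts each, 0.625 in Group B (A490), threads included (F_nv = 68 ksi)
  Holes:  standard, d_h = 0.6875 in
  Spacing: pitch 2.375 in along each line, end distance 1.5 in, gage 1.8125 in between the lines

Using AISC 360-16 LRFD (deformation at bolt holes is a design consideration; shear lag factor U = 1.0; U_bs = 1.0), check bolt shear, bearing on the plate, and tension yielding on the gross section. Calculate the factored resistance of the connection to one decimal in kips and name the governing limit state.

125.2 kips (bolt shear governs)

Bolt shear: A_b = π(0.625)²/4 = 0.3068 in². φR_n = 0.75 × 68 × 0.3068 × 8 × 1 = 125.2 kips.
Bearing (0.75 in plate, F_u = 70 ksi): end bolts L_c = 1.5 − 0.6875/2 = 1.15625, R_n = min(1.2×1.15625×0.75×70, 2.4×0.625×0.75×70) = 72.844 kips/bolt; interior L_c = 2.375 − 0.6875 = 1.6875, R_n = 78.75 kips/bolt. φR_n = 0.75 × (2×72.844 + 6×78.75) = 463.6 kips.
Tension yield (gross): A_g = 6.5×0.75 = 4.875 in². φR_n = 0.90 × 50 × 4.875 = 219.4 kips.
Governing: min(125.2, 463.6, 219.4) = 125.2 kips → bolt shear.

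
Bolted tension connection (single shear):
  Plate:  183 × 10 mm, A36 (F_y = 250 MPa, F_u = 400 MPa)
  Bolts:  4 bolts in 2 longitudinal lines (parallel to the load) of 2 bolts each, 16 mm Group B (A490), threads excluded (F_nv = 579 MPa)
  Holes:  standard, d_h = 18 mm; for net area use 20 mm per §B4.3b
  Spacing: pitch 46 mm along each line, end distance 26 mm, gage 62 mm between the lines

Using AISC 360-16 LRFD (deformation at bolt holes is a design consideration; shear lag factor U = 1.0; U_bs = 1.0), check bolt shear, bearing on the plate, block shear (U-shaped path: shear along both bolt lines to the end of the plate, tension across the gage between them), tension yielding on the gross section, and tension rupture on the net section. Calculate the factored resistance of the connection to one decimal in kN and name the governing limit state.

277.2 kN (block shear governs)

Bolt shear: A_b = π(16)²/4 = 201.06 mm². φR_n = 0.75 × 579 × 201.06 × 4 × 1 = 349.2 kN.
Bearing (10 mm plate, F_u = 400 MPa): end bolts L_c = 26 − 18/2 = 17, R_n = min(1.2×17×10×400, 2.4×16×10×400) = 81.6 kN/bolt; interior L_c = 46 − 18 = 28, R_n = 134.4 kN/bolt. φR_n = 0.75 × (2×81.6 + 2×134.4) = 324.0 kN.
Block shear: shear path 2×[26+1×46] = 2×72 mm, A_gv = 1440, A_nv = 2×(72 − 1.5×20)×10 = 840 mm²; tension across gage: (62 − 1×20)×10 = 420 mm². R_n = min(0.6×400×840, 0.6×250×1440) + 1.0×400×420 = min(201.6, 216) + 168 = 369.6 kN. φR_n = 0.75 × 369.6 = 277.2 kN.
Tension yield (gross): A_g = 183×10 = 1830 mm². φR_n = 0.90 × 250 × 1830 = 411.8 kN.
Tension rupture (net): A_n = (183 − 2×20)×10 = 1430 mm² (U = 1.0, A_e = A_n). φR_n = 0.75 × 400 × 1430 = 429.0 kN.
Governing: min(349.2, 324.0, 277.2, 411.8, 429.0) = 277.2 kN → block shear.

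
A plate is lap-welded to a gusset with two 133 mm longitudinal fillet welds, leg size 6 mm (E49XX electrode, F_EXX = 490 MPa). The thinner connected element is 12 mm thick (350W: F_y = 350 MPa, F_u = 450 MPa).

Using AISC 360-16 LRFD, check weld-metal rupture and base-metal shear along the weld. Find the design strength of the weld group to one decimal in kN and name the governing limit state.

248.8 kN (weld metal governs)

Weld metal: throat = 0.707×6 = 4.242 mm, L = 2×133 = 266 mm. φR_n = 0.75 × 0.6 × 490 × 4.242 × 266 = 248.8 kN.
Base metal shear (12 mm plate): yield φR_n = 1.0×0.6×350×12×266 = 670.3 kN; rupture φR_n = 0.75×0.6×450×12×266 = 646.4 kN; take 646.4 kN (rupture).
Governing: min(248.8, 646.4) = 248.8 kN → weld metal.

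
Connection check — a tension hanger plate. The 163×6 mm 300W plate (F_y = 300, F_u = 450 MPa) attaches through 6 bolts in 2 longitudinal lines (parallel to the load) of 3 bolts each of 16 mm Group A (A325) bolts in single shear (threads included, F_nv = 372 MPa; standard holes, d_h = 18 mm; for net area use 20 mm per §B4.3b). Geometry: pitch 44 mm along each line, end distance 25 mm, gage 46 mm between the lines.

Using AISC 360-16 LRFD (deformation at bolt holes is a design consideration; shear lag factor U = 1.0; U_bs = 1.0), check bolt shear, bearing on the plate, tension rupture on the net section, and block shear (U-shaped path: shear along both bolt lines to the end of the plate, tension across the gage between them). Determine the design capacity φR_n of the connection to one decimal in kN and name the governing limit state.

205.7 kN (block shear governs)

Bolt shear: A_b = π(16)²/4 = 201.06 mm². φR_n = 0.75 × 372 × 201.06 × 6 × 1 = 336.6 kN.
Bearing (6 mm plate, F_u = 450 MPa): end bolts L_c = 25 − 18/2 = 16, R_n = min(1.2×16×6×450, 2.4×16×6×450) = 51.84 kN/bolt; interior L_c = 44 − 18 = 26, R_n = 84.24 kN/bolt. φR_n = 0.75 × (2×51.84 + 4×84.24) = 330.5 kN.
Tension rupture (net): A_n = (163 − 2×20)×6 = 738 mm² (U = 1.0, A_e = A_n). φR_n = 0.75 × 450 × 738 = 249.1 kN.
Block shear: shear path 2×[25+2×44] = 2×113 mm, A_gv = 1356, A_nv = 2×(113 − 2.5×20)×6 = 756 mm²; tension across gage: (46 − 1×20)×6 = 156 mm². R_n = min(0.6×450×756, 0.6×300×1356) + 1.0×450×156 = min(204.12, 244.08) + 70.2 = 274.32 kN. φR_n = 0.75 × 274.32 = 205.7 kN.
Governing: min(336.6, 330.5, 249.1, 205.7) = 205.7 kN → block shear.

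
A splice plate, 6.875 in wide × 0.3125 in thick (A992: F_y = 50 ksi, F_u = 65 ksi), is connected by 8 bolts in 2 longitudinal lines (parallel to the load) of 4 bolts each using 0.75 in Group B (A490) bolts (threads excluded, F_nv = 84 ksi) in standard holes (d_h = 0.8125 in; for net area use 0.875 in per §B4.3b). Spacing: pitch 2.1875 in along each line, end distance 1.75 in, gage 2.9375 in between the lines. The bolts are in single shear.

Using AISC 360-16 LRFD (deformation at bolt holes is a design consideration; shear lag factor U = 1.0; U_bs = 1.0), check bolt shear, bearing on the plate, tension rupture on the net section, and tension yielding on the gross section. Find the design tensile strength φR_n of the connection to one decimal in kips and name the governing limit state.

78.1 kips (net-section rupture governs)

Bolt shear: A_b = π(0.75)²/4 = 0.44179 in². φR_n = 0.75 × 84 × 0.44179 × 8 × 1 = 222.7 kips.
Bearing (0.3125 in plate, F_u = 65 ksi): end bolts L_c = 1.75 − 0.8125/2 = 1.34375, R_n = min(1.2×1.34375×0.3125×65, 2.4×0.75×0.3125×65) = 32.754 kips/bolt; interior L_c = 2.1875 − 0.8125 = 1.375, R_n = 33.516 kips/bolt. φR_n = 0.75 × (2×32.754 + 6×33.516) = 200.0 kips.
Tension rupture (net): A_n = (6.875 − 2×0.875)×0.3125 = 1.6016 in² (U = 1.0, A_e = A_n). φR_n = 0.75 × 65 × 1.6016 = 78.1 kips.
Tension yield (gross): A_g = 6.875×0.3125 = 2.1484 in². φR_n = 0.90 × 50 × 2.1484 = 96.7 kips.
Governing: min(222.7, 200.0, 78.1, 96.7) = 78.1 kips → net-section rupture.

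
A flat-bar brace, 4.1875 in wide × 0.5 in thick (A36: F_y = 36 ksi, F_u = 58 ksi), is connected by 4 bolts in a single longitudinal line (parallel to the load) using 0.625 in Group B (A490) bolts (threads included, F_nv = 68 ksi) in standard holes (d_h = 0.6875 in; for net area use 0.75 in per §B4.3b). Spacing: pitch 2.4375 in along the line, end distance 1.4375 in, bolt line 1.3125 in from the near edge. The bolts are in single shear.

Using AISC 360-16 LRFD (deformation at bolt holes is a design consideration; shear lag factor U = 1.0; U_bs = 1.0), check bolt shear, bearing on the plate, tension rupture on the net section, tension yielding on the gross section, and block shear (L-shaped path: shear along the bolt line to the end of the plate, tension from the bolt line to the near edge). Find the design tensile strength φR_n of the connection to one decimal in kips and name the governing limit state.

Bolt shear: A_b = π(0.625)²/4 = 0.3068 in². φR_n = 0.75 × 68 × 0.3068 × 4 × 1 = 62.6 kips.
Bearing (0.5 in plate, F_u = 58 ksi): end bolts L_c = 1.4375 − 0.6875/2 = 1.09375, R_n = min(1.2×1.09375×0.5×58, 2.4×0.625×0.5×58) = 38.063 kips/bolt; interior L_c = 2.4375 − 0.6875 = 1.75, R_n = 43.5 kips/bolt. φR_n = 0.75 × (1×38.063 + 3×43.5) = 126.4 kips.
Tension rupture (net): A_n = (4.1875 − 1×0.75)×0.5 = 1.7188 in² (U = 1.0, A_e = A_n). φR_n = 0.75 × 58 × 1.7188 = 74.8 kips.
Tension yield (gross): A_g = 4.1875×0.5 = 2.0938 in². φR_n = 0.90 × 36 × 2.0938 = 67.8 kips.
Block shear: shear path 1×[1.4375+3×2.4375] = 1×8.75 in, A_gv = 4.375, A_nv = 1×(8.75 − 3.5×0.75)×0.5 = 3.0625 in²; tension to near edge: (1.3125 − 0.5×0.75)×0.5 = 0.46875 in². R_n = min(0.6×58×3.0625, 0.6×36×4.375) + 1.0×58×0.46875 = min(106.58, 94.5) + 27.188 = 121.69 kips. φR_n = 0.75 × 121.69 = 91.3 kips.
Governing: min(62.6, 126.4, 74.8, 67.8, 91.3) = 62.6 kips → bolt shear.

62.6 kips (bolt shear governs)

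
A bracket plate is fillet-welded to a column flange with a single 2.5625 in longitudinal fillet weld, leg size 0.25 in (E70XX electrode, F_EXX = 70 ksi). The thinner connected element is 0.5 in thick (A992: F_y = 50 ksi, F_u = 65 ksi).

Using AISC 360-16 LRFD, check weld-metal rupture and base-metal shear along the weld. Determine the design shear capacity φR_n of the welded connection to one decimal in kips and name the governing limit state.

14.3 kips (weld metal governs)

Weld metal: throat = 0.707×0.25 = 0.17675 in, L = 2.5625 in. φR_n = 0.75 × 0.6 × 70 × 0.17675 × 2.5625 = 14.3 kips.
Base metal shear (0.5 in plate): yield φR_n = 1.0×0.6×50×0.5×2.5625 = 38.4 kips; rupture φR_n = 0.75×0.6×65×0.5×2.5625 = 37.5 kips; take 37.5 kips (rupture).
Governing: min(14.3, 37.5) = 14.3 kips → weld metal.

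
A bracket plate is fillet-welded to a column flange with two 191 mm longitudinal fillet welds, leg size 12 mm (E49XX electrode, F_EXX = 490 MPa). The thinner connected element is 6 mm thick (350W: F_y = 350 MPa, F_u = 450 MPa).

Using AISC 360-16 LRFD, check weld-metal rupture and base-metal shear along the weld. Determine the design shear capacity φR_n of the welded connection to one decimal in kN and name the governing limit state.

464.1 kN (base-metal shear governs)

Weld metal: throat = 0.707×12 = 8.484 mm, L = 2×191 = 382 mm. φR_n = 0.75 × 0.6 × 490 × 8.484 × 382 = 714.6 kN.
Base metal shear (6 mm plate): yield φR_n = 1.0×0.6×350×6×382 = 481.3 kN; rupture φR_n = 0.75×0.6×450×6×382 = 464.1 kN; take 464.1 kN (rupture).
Governing: min(714.6, 464.1) = 464.1 kN → base-metal shear.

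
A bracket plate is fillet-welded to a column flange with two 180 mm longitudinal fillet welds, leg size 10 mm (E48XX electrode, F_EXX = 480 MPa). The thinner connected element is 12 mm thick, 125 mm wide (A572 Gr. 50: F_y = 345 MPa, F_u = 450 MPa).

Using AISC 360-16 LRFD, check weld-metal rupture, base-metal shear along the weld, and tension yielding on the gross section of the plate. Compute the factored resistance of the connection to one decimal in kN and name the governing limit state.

465.8 kN (gross-section yield governs)

Weld metal: throat = 0.707×10 = 7.07 mm, L = 2×180 = 360 mm. φR_n = 0.75 × 0.6 × 480 × 7.07 × 360 = 549.8 kN.
Base metal shear (12 mm plate): yield φR_n = 1.0×0.6×345×12×360 = 894.2 kN; rupture φR_n = 0.75×0.6×450×12×360 = 874.8 kN; take 874.8 kN (rupture).
Tension yield (gross): A_g = 125×12 = 1500 mm². φR_n = 0.90 × 345 × 1500 = 465.8 kN.
Governing: min(549.8, 874.8, 465.8) = 465.8 kN → gross-section yield.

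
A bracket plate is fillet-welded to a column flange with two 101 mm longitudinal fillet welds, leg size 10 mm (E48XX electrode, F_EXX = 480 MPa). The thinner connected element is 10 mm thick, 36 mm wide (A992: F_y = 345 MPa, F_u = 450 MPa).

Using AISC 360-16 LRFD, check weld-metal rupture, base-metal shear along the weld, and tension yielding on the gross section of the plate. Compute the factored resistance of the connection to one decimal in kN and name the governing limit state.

Weld metal: throat = 0.707×10 = 7.07 mm, L = 2×101 = 202 mm. φR_n = 0.75 × 0.6 × 480 × 7.07 × 202 = 308.5 kN.
Base metal shear (10 mm plate): yield φR_n = 1.0×0.6×345×10×202 = 418.1 kN; rupture φR_n = 0.75×0.6×450×10×202 = 409.1 kN; take 409.1 kN (rupture).
Tension yield (gross): A_g = 36×10 = 360 mm². φR_n = 0.90 × 345 × 360 = 111.8 kN.
Governing: min(308.5, 409.1, 111.8) = 111.8 kN → gross-section yield.

111.8 kN (gross-section yield governs)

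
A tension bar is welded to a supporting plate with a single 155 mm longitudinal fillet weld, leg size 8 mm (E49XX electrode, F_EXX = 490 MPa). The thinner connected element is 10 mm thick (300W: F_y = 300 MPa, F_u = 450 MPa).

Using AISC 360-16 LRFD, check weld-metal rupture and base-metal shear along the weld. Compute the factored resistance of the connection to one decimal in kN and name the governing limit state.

Weld metal: throat = 0.707×8 = 5.656 mm, L = 155 mm. φR_n = 0.75 × 0.6 × 490 × 5.656 × 155 = 193.3 kN.
Base metal shear (10 mm plate): yield φR_n = 1.0×0.6×300×10×155 = 279.0 kN; rupture φR_n = 0.75×0.6×450×10×155 = 313.9 kN; take 279.0 kN (yield).
Governing: min(193.3, 279.0) = 193.3 kN → weld metal.

193.3 kN (weld metal governs)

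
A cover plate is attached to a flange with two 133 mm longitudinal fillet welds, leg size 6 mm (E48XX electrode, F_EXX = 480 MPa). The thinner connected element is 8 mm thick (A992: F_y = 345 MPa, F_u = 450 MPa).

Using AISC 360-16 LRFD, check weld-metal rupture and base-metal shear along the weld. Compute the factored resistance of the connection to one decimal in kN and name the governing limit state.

Weld metal: throat = 0.707×6 = 4.242 mm, L = 2×133 = 266 mm. φR_n = 0.75 × 0.6 × 480 × 4.242 × 266 = 243.7 kN.
Base metal shear (8 mm plate): yield φR_n = 1.0×0.6×345×8×266 = 440.5 kN; rupture φR_n = 0.75×0.6×450×8×266 = 430.9 kN; take 430.9 kN (rupture).
Governing: min(243.7, 430.9) = 243.7 kN → weld metal.

243.7 kN (weld metal governs)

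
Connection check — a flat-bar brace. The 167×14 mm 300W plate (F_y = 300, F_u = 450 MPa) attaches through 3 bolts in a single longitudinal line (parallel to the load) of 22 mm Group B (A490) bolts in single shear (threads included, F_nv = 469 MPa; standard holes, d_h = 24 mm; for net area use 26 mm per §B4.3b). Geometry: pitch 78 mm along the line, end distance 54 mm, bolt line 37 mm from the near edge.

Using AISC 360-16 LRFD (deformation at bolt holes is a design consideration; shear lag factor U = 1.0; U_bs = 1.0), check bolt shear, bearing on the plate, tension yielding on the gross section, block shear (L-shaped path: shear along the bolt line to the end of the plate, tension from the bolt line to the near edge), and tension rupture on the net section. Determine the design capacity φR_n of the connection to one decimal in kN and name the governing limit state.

Bolt shear: A_b = π(22)²/4 = 380.13 mm². φR_n = 0.75 × 469 × 380.13 × 3 × 1 = 401.1 kN.
Bearing (14 mm plate, F_u = 450 MPa): end bolts L_c = 54 − 24/2 = 42, R_n = min(1.2×42×14×450, 2.4×22×14×450) = 317.52 kN/bolt; interior L_c = 78 − 24 = 54, R_n = 332.64 kN/bolt. φR_n = 0.75 × (1×317.52 + 2×332.64) = 737.1 kN.
Tension yield (gross): A_g = 167×14 = 2338 mm². φR_n = 0.90 × 300 × 2338 = 631.3 kN.
Block shear: shear path 1×[54+2×78] = 1×210 mm, A_gv = 2940, A_nv = 1×(210 − 2.5×26)×14 = 2030 mm²; tension to near edge: (37 − 0.5×26)×14 = 336 mm². R_n = min(0.6×450×2030, 0.6×300×2940) + 1.0×450×336 = min(548.1, 529.2) + 151.2 = 680.4 kN. φR_n = 0.75 × 680.4 = 510.3 kN.
Tension rupture (net): A_n = (167 − 1×26)×14 = 1974 mm² (U = 1.0, A_e = A_n). φR_n = 0.75 × 450 × 1974 = 666.2 kN.
Governing: min(401.1, 737.1, 631.3, 510.3, 666.2) = 401.1 kN → bolt shear.

401.1 kN (bolt shear governs)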